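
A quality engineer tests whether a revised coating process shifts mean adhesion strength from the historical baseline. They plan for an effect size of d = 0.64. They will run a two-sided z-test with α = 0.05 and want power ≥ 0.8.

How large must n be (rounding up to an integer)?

Set Φ(δ − 1.960) = 0.8; then δ − 1.960 = Φ⁻¹(0.8) = 0.842, giving δ = 2.802.
(Ignoring the negligible lower-tail rejection probability gives the usual closed-form inversion.)
δ = d·√n ⇒ n = (δ/d)² = (2.802 / 0.64)² = 19.16.
Round up to the next whole unit.

n = 20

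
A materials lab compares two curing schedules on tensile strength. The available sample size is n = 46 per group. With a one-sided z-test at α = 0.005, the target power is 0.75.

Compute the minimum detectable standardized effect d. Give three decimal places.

Required noncentrality: δ = z_{0.005} + z_{0.25} = 2.576 + 0.674 = 3.250.
δ = d·√(n/2) ⇒ d = δ/√(n/2) = 3.250/√(46/2) = 0.6777.

d ≈ 0.678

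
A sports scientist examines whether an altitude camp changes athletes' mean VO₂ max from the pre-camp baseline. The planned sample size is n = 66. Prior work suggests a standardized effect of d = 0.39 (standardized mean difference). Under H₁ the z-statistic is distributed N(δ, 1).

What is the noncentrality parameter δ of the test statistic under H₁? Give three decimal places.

δ ≈ 3.168

δ = d·√n = 0.39 × √66 = 3.1684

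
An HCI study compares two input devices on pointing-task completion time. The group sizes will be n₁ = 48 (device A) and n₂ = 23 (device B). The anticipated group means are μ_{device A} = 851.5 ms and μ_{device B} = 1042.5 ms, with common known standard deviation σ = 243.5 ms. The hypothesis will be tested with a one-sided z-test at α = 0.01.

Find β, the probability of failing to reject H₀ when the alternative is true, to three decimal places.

β ≈ 0.222

Standardized effect: d = |μ_{device A} − μ_{device B}| / σ = |851.5 − 1042.5| / 243.5 = 0.7844
Noncentrality parameter: λ = d / √(1/n₁ + 1/n₂) = 0.7844 / √(1/48 + 1/23) = 3.0931
Critical value for a one-sided test at α = 0.01: z_α = 2.326.
Power = Φ(λ − 2.326) = Φ(0.767) = 0.7784.
Type II error: β = 1 − power = 1 − 0.7784 = 0.2216.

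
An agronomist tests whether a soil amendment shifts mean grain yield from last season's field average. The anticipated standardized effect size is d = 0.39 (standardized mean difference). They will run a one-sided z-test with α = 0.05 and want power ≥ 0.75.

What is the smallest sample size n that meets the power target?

n = 36

Set Φ(δ − 1.645) = 0.75; then δ − 1.645 = Φ⁻¹(0.75) = 0.674, giving δ = 2.319.
δ = d·√n ⇒ n = (δ/d)² = (2.319 / 0.39)² = 35.37.
Round up to the next whole unit.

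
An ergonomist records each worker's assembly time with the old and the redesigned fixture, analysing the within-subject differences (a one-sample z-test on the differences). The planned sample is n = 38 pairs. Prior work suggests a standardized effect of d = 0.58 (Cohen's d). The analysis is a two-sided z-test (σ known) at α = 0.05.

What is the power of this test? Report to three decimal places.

Power ≈ 0.947

Noncentrality parameter: δ = d·√n = 0.58 × √38 = 3.5754
Two-sided α = 0.05 → critical value z_{0.025} = 1.960.
Power = Φ(δ − 1.960) + Φ(−δ − 1.960) = Φ(1.615) + Φ(-5.535) = 0.9469 + 0.0000 = 0.9469.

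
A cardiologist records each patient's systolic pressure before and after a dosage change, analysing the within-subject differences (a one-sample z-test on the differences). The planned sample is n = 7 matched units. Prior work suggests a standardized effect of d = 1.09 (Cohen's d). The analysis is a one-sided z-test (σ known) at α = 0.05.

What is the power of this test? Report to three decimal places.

Noncentrality parameter: δ = d·√n = 1.09 × √7 = 2.8839
One-sided α = 0.05 → critical value z_{0.05} = 1.645.
Power = Φ(δ − 1.645) = Φ(1.239) = 0.8923.

Power ≈ 0.892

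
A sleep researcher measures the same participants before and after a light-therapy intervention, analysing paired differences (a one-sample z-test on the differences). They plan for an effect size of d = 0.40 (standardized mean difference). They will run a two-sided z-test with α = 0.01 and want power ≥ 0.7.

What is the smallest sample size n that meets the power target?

For power 0.7 need Φ(δ − z_{0.005}) = 0.7, so δ = z_{0.005} + z_{0.30} = 2.576 + 0.524 = 3.100.
(The Φ(−δ − z_{α/2}) term is vanishingly small for δ > 0 and is dropped in the standard sample-size formula.)
δ = d·√n ⇒ n = (δ/d)² = (3.100 / 0.40)² = 60.07.
Rounding up, n = 61.

n = 61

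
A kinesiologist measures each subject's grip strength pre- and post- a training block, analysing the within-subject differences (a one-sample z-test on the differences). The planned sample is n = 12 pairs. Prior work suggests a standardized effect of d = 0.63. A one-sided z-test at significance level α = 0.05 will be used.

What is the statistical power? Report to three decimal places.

Noncentrality parameter: δ = d·√n = 0.63 × √12 = 2.1824
Critical value for a one-sided test at α = 0.05: z_α = 1.645.
Power = P(Z > 1.645 − δ) = Φ(0.538) = 0.7045.

Power ≈ 0.705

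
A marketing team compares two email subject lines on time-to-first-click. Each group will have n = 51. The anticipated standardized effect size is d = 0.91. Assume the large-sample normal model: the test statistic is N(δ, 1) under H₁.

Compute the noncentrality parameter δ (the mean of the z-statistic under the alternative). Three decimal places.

δ = d·√(n/2) = 0.91 × √(51/2) = 4.5953

δ ≈ 4.595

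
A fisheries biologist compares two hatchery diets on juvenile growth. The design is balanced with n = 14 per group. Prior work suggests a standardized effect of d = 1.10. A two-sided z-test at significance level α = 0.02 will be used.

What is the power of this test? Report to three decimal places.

Noncentrality parameter: δ = d·√(n/2) = 1.10 × √(14/2) = 2.9103
Two-sided α = 0.02 → critical value z_{0.01} = 2.326.
Power = Φ(δ − 2.326) + Φ(−δ − 2.326) = Φ(0.584) + Φ(-5.237) = 0.7204 + 0.0000 = 0.7204.

Power ≈ 0.720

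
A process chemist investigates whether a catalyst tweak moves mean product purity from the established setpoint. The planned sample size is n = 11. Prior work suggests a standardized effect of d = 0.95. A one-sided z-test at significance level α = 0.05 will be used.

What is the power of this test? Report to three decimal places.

Noncentrality parameter: δ = d·√n = 0.95 × √11 = 3.1508
Critical value for a one-sided test at α = 0.05: z_α = 1.645.
Power = Φ(δ − 1.645) = Φ(1.506) = 0.9340.

Power ≈ 0.934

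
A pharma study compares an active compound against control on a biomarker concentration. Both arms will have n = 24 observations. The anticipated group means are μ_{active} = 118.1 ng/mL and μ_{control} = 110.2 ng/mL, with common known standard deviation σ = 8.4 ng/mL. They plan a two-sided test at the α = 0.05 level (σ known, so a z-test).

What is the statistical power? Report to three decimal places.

Standardized effect: d = |μ_{active} − μ_{control}| / σ = |118.1 − 110.2| / 8.4 = 0.9405
Noncentrality parameter: δ = d·√(n/2) = 0.9405 × √(24/2) = 3.2579
Critical value for a two-sided test at α = 0.05: z_{α/2} = 1.960.
Power = Φ(δ − 1.960) + Φ(−δ − 1.960) = Φ(1.298) + Φ(-5.218) = 0.9028 + 0.0000 = 0.9028.

Power ≈ 0.903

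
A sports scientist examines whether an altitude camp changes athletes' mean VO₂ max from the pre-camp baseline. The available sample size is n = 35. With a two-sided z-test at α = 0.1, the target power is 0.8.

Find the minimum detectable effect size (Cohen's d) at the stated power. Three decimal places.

d ≈ 0.420

Required noncentrality: δ = z_{0.05} + z_{0.20} = 1.645 + 0.842 = 2.486.
(Lower-tail contribution to power is negligible for δ > 0.)
δ = d·√n ⇒ d = δ/√n = 2.486/√35 = 0.4203.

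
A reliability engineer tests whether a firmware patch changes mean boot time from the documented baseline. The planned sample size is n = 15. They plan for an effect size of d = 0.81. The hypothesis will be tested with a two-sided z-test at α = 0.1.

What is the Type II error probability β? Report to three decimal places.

β ≈ 0.068

Noncentrality parameter: λ = d·√n = 0.81 × √15 = 3.1371
Critical value for a two-sided test at α = 0.1: z_{α/2} = 1.645.
Power = Φ(λ − 1.645) + Φ(−λ − 1.645) = Φ(1.492) + Φ(-4.782) = 0.9322 + 0.0000 = 0.9322.
Type II error: β = 1 − power = 1 − 0.9322 = 0.0678.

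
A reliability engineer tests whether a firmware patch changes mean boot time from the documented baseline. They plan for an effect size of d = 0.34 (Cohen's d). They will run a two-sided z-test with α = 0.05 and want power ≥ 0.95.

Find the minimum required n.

n = 113

Set Φ(δ − 1.960) = 0.95; then δ − 1.960 = Φ⁻¹(0.95) = 1.645, giving δ = 3.605.
(Ignoring the negligible lower-tail rejection probability gives the usual closed-form inversion.)
δ = d·√n ⇒ n = (δ/d)² = (3.605 / 0.34)² = 112.41.
Round up to the next whole unit.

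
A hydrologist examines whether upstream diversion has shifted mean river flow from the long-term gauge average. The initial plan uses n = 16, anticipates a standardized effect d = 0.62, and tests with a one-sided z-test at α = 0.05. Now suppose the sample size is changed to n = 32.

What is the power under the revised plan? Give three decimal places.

Power ≈ 0.969

With n = 32: δ = d·√n = 0.62 × √32 = 3.5072. Critical value z_{0.05} = 1.645.
Revised power = P(Z > 1.645 − δ) = Φ(1.862) = 0.9687.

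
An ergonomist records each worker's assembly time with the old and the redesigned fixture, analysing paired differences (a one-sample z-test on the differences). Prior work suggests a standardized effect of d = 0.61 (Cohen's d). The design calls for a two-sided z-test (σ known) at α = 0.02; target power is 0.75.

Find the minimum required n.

n = 25

Set Φ(δ − 2.326) = 0.75; then δ − 2.326 = Φ⁻¹(0.75) = 0.674, giving δ = 3.001.
(The Φ(−δ − z_{α/2}) term is vanishingly small for δ > 0 and is dropped in the standard sample-size formula.)
δ = d·√n ⇒ n = (δ/d)² = (3.001 / 0.61)² = 24.20.
Rounding up, n = 25.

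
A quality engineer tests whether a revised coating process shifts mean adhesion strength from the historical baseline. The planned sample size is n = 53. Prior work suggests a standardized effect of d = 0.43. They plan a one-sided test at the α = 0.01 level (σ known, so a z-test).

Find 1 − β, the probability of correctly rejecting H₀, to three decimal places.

Power ≈ 0.789

Noncentrality parameter: δ = d·√n = 0.43 × √53 = 3.1304
One-sided α = 0.01 → critical value z_{0.01} = 2.326.
Power = Φ(δ − 2.326) = Φ(0.804) = 0.7893.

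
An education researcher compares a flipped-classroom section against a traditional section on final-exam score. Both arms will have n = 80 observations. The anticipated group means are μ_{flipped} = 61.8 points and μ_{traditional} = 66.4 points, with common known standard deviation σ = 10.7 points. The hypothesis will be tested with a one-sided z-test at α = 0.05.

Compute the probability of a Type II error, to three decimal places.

Standardized effect: d = |μ_{flipped} − μ_{traditional}| / σ = |61.8 − 66.4| / 10.7 = 0.4299
Noncentrality parameter: δ = d·√(n/2) = 0.4299 × √(80/2) = 2.7190
One-sided α = 0.05 → critical value z_{0.05} = 1.645.
Power = Φ(δ − 1.645) = Φ(1.074) = 0.8586.
Type II error: β = 1 − power = 1 − 0.8586 = 0.1414.

β ≈ 0.141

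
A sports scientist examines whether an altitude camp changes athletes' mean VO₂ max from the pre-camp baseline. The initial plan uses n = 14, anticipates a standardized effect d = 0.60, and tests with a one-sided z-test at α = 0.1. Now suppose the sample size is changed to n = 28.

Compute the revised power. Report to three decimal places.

With n = 28: δ = d·√n = 0.60 × √28 = 3.1749. Critical value z_{0.1} = 1.282.
Revised power = Φ(δ − 1.282) = Φ(1.893) = 0.9708.

Power ≈ 0.971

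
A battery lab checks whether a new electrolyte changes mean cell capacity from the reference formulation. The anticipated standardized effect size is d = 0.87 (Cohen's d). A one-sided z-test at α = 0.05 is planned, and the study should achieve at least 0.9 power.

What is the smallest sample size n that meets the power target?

n = 12

For power 0.9 need Φ(δ − z_{0.05}) = 0.9, so δ = z_{0.05} + z_{0.10} = 1.645 + 1.282 = 2.926.
δ = d·√n ⇒ n = (δ/d)² = (2.926 / 0.87)² = 11.31.
Round up to the next whole unit.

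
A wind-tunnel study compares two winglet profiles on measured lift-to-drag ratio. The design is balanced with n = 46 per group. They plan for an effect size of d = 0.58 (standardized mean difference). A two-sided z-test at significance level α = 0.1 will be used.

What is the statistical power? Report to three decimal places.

Noncentrality parameter: δ = d·√(n/2) = 0.58 × √(46/2) = 2.7816
Two-sided α = 0.1 → critical value z_{0.05} = 1.645.
Power = Φ(δ − 1.645) + Φ(−δ − 1.645) = Φ(1.137) + Φ(-4.426) = 0.8722 + 0.0000 = 0.8722.

Power ≈ 0.872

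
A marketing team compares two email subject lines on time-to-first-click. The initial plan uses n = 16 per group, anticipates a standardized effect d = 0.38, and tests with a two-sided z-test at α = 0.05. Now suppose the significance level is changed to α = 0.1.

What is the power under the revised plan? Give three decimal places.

δ = d·√(n/2) = 0.38 × √(16/2) = 1.0748 (unchanged). New critical value: z_{0.05} = 1.645.
Revised power = Φ(δ − 1.645) + Φ(−δ − 1.645) = Φ(-0.570) + Φ(-2.720) = 0.2843 + 0.0033 = 0.2876.

Power ≈ 0.288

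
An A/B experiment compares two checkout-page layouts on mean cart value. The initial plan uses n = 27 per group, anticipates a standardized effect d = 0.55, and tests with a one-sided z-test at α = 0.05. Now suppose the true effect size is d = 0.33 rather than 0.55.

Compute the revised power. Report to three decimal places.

Power ≈ 0.333

With d = 0.33: δ = d·√(n/2) = 0.33 × √(27/2) = 1.2125. Critical value z_{0.05} = 1.645.
Revised power = P(Z > 1.645 − δ) = Φ(-0.432) = 0.3327.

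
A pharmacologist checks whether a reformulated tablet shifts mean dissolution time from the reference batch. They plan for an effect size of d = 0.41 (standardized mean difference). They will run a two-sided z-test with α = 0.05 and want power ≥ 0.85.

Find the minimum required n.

For power 0.85 need Φ(δ − z_{0.025}) = 0.85, so δ = z_{0.025} + z_{0.15} = 1.960 + 1.036 = 2.996.
(The Φ(−δ − z_{α/2}) term is vanishingly small for δ > 0 and is dropped in the standard sample-size formula.)
δ = d·√n ⇒ n = (δ/d)² = (2.996 / 0.41)² = 53.41.
Round up to the next whole unit.

n = 54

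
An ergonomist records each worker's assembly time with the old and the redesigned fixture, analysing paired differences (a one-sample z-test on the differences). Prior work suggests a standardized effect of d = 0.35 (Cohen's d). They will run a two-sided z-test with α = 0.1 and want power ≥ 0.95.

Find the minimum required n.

For power 0.95 need Φ(δ − z_{0.05}) = 0.95, so δ = z_{0.05} + z_{0.05} = 1.645 + 1.645 = 3.290.
(The Φ(−δ − z_{α/2}) term is vanishingly small for δ > 0 and is dropped in the standard sample-size formula.)
δ = d·√n ⇒ n = (δ/d)² = (3.290 / 0.35)² = 88.34.
Round up to the next whole unit.

n = 89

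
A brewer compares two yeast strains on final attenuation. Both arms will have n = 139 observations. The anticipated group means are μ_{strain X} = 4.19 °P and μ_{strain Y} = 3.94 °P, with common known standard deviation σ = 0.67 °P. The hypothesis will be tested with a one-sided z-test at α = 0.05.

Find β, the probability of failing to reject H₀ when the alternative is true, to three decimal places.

Standardized effect: d = |μ_{strain X} − μ_{strain Y}| / σ = |4.19 − 3.94| / 0.67 = 0.3731
Noncentrality parameter: δ = d·√(n/2) = 0.3731 × √(139/2) = 3.1107
Critical value for a one-sided test at α = 0.05: z_α = 1.645.
Power = Φ(δ − 1.645) = Φ(1.466) = 0.9287.
Type II error: β = 1 − power = 1 − 0.9287 = 0.0713.

β ≈ 0.071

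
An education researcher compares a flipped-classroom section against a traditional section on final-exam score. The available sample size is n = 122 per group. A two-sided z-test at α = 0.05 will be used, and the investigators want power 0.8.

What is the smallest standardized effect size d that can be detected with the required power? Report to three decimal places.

Need Φ(δ − 1.960) = 0.8, so δ = 1.960 + 0.842 = 2.802.
(The second rejection-region term Φ(−δ − z_{α/2}) is negligible and dropped.)
δ = d·√(n/2) ⇒ d = δ/√(n/2) = 2.802/√(122/2) = 0.3587.

d ≈ 0.359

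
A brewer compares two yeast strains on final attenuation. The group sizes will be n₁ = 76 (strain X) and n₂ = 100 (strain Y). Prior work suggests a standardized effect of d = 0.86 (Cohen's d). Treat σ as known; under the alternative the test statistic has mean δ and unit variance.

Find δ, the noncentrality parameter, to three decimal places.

δ ≈ 5.651

δ = d / √(1/n₁ + 1/n₂) = 0.86 / √(1/76 + 1/100) = 5.6513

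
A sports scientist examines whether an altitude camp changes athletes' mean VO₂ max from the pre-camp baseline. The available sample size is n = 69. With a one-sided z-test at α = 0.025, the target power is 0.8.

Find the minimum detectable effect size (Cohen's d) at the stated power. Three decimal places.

Need Φ(δ − 1.960) = 0.8, so δ = 1.960 + 0.842 = 2.802.
δ = d·√n ⇒ d = δ/√n = 2.802/√69 = 0.3373.

d ≈ 0.337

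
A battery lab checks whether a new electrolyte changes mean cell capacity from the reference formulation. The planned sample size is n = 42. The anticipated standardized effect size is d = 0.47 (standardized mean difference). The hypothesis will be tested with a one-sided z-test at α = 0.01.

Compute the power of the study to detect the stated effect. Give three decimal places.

Noncentrality parameter: δ = d·√n = 0.47 × √42 = 3.0459
Critical value for a one-sided test at α = 0.01: z_α = 2.326.
Power = P(Z > 2.326 − δ) = Φ(0.720) = 0.7641.

Power ≈ 0.764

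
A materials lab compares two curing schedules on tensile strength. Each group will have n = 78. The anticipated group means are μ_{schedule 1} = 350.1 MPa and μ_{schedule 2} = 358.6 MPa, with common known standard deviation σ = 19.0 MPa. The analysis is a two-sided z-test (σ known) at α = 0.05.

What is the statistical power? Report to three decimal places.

Standardized effect: d = |μ_{schedule 1} − μ_{schedule 2}| / σ = |350.1 − 358.6| / 19.0 = 0.4474
Noncentrality parameter: δ = d·√(n/2) = 0.4474 × √(78/2) = 2.7938
Two-sided α = 0.05 → critical value z_{0.025} = 1.960.
Power = Φ(δ − 1.960) + Φ(−δ − 1.960) = Φ(0.834) + Φ(-4.754) = 0.7978 + 0.0000 = 0.7978.

Power ≈ 0.798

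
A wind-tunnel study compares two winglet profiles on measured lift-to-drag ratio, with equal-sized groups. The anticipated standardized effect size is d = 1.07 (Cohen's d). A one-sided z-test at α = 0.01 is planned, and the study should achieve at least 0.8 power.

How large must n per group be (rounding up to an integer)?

For power 0.8 need Φ(δ − z_{0.01}) = 0.8, so δ = z_{0.01} + z_{0.20} = 2.326 + 0.842 = 3.168.
δ = d·√(n/2) ⇒ n = 2(δ/d)² = 2 × (3.168 / 1.07)² = 17.53.
Rounding up, n = 18 per group.

n = 18 per group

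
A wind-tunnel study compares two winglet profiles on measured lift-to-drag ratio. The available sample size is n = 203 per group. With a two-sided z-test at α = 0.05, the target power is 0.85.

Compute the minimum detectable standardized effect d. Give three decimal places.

Need Φ(δ − 1.960) = 0.85, so δ = 1.960 + 1.036 = 2.996.
(Lower-tail contribution to power is negligible for δ > 0.)
δ = d·√(n/2) ⇒ d = δ/√(n/2) = 2.996/√(203/2) = 0.2974.

d ≈ 0.297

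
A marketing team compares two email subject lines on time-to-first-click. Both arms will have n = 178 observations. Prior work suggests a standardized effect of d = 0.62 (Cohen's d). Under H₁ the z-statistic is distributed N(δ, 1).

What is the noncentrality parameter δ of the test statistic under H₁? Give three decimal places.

The noncentrality parameter scales effect size by the design's sample-size factor: δ = d·√(n/2) = 0.62 × √(178/2) = 5.8491

δ ≈ 5.849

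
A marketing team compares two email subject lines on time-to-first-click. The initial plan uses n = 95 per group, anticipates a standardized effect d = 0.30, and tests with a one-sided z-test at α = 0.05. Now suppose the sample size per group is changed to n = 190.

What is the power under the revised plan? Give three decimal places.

Power ≈ 0.900

With n = 190 per group: δ = d·√(n/2) = 0.30 × √(190/2) = 2.9240. Critical value z_{0.05} = 1.645.
Revised power = P(Z > 1.645 − δ) = Φ(1.279) = 0.8996.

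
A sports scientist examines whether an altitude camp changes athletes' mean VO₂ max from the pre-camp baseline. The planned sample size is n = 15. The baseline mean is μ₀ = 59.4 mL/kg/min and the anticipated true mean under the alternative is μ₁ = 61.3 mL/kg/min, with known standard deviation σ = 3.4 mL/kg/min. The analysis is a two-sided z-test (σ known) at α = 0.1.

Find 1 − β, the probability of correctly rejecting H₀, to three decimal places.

Standardized effect: d = |μ₁ − μ₀| / σ = |61.3 − 59.4| / 3.4 = 0.5588
Noncentrality parameter: δ = d·√n = 0.5588 × √15 = 2.1643
Two-sided α = 0.1 → critical value z_{0.05} = 1.645.
Power = Φ(δ − 1.645) + Φ(−δ − 1.645) = Φ(0.519) + Φ(-3.809) = 0.6983 + 0.0001 = 0.6983.

Power ≈ 0.698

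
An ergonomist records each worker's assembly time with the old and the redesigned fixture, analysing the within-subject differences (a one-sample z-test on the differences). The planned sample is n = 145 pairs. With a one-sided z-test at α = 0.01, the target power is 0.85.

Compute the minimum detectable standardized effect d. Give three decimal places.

Required noncentrality: δ = z_{0.01} + z_{0.15} = 2.326 + 1.036 = 3.363.
δ = d·√n ⇒ d = δ/√n = 3.363/√145 = 0.2793.

d ≈ 0.279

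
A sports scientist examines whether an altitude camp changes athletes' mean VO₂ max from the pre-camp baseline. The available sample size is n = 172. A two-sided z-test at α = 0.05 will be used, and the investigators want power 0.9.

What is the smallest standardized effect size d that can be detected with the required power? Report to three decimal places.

Need Φ(δ − 1.960) = 0.9, so δ = 1.960 + 1.282 = 3.242.
(The second rejection-region term Φ(−δ − z_{α/2}) is negligible and dropped.)
δ = d·√n ⇒ d = δ/√n = 3.242/√172 = 0.2472.

d ≈ 0.247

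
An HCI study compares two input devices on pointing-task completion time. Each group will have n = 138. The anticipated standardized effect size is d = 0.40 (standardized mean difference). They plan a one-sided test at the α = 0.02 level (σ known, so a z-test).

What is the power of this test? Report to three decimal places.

Noncentrality parameter: δ = d·√(n/2) = 0.40 × √(138/2) = 3.3226
Critical value for a one-sided test at α = 0.02: z_α = 2.054.
Power = P(Z > 2.054 − δ) = Φ(1.269) = 0.8978.

Power ≈ 0.898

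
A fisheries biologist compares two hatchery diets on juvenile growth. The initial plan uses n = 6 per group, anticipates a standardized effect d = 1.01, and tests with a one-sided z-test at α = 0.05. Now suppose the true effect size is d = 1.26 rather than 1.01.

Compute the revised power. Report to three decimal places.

With d = 1.26: δ = d·√(n/2) = 1.26 × √(6/2) = 2.1824. Critical value z_{0.05} = 1.645.
Revised power = Φ(δ − 1.645) = Φ(0.538) = 0.7045.

Power ≈ 0.705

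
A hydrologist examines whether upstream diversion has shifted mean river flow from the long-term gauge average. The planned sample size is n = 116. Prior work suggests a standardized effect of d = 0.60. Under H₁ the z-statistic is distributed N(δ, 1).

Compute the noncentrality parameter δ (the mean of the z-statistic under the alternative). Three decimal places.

δ = d·√n = 0.60 × √116 = 6.4622

δ ≈ 6.462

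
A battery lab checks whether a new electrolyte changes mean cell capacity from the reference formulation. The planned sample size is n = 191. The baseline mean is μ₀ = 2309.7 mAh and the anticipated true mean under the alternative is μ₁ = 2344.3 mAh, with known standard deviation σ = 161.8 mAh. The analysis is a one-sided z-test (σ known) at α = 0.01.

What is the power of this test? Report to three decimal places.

Power ≈ 0.735

Standardized effect: d = |μ₁ − μ₀| / σ = |2344.3 − 2309.7| / 161.8 = 0.2138
Noncentrality parameter: λ = d·√n = 0.2138 × √191 = 2.9554
Critical value for a one-sided test at α = 0.01: z_α = 2.326.
Power = P(Z > 2.326 − λ) = Φ(0.629) = 0.7353.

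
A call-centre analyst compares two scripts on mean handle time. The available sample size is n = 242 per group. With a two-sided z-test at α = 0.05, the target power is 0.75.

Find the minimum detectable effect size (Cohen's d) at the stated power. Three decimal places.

Need Φ(δ − 1.960) = 0.75, so δ = 1.960 + 0.674 = 2.634.
(The second rejection-region term Φ(−δ − z_{α/2}) is negligible and dropped.)
δ = d·√(n/2) ⇒ d = δ/√(n/2) = 2.634/√(242/2) = 0.2395.

d ≈ 0.239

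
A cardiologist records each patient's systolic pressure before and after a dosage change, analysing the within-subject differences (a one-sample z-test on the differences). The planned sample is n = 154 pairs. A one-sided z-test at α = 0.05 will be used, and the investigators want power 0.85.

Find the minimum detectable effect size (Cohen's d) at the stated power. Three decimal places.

Required noncentrality: δ = z_{0.05} + z_{0.15} = 1.645 + 1.036 = 2.681.
δ = d·√n ⇒ d = δ/√n = 2.681/√154 = 0.2161.

d ≈ 0.216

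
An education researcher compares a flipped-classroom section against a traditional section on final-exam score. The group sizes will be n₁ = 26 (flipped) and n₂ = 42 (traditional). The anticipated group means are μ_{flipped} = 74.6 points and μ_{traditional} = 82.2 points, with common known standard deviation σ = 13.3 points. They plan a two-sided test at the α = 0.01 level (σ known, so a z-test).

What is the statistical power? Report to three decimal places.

Power ≈ 0.387

Standardized effect: d = |μ_{flipped} − μ_{traditional}| / σ = |74.6 − 82.2| / 13.3 = 0.5714
Noncentrality parameter: δ = d / √(1/n₁ + 1/n₂) = 0.5714 / √(1/26 + 1/42) = 2.2899
Critical value for a two-sided test at α = 0.01: z_{α/2} = 2.576.
Power = Φ(δ − 2.576) + Φ(−δ − 2.576) = Φ(-0.286) + Φ(-4.866) = 0.3875 + 0.0000 = 0.3875.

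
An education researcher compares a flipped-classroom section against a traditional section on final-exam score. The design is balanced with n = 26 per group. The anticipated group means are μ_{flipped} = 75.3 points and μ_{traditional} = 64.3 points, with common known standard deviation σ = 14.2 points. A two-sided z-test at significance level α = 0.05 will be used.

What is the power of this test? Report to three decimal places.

Power ≈ 0.798

Standardized effect: d = |μ_{flipped} − μ_{traditional}| / σ = |75.3 − 64.3| / 14.2 = 0.7746
Noncentrality parameter: δ = d·√(n/2) = 0.7746 × √(26/2) = 2.7930
Two-sided α = 0.05 → critical value z_{0.025} = 1.960.
Power = Φ(δ − 1.960) + Φ(−δ − 1.960) = Φ(0.833) + Φ(-4.753) = 0.7976 + 0.0000 = 0.7976.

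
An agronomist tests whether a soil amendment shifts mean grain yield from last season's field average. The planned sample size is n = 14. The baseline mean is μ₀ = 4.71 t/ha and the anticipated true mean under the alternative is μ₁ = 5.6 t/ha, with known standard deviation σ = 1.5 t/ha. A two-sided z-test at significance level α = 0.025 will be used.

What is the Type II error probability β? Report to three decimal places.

Standardized effect: d = |μ₁ − μ₀| / σ = |5.6 − 4.71| / 1.5 = 0.5933
Noncentrality parameter: δ = d·√n = 0.5933 × √14 = 2.2201
Critical value for a two-sided test at α = 0.025: z_{α/2} = 2.241.
Power = Φ(δ − 2.241) + Φ(−δ − 2.241) = Φ(-0.021) + Φ(-4.461) = 0.4915 + 0.0000 = 0.4915.
Type II error: β = 1 − power = 1 − 0.4915 = 0.5085.

β ≈ 0.509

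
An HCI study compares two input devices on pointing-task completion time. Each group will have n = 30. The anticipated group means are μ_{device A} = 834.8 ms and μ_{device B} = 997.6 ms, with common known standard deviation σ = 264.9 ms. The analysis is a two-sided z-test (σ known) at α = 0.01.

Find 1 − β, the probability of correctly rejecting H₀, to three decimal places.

Standardized effect: d = |μ_{device A} − μ_{device B}| / σ = |834.8 − 997.6| / 264.9 = 0.6146
Noncentrality parameter: δ = d·√(n/2) = 0.6146 × √(30/2) = 2.3802
Critical value for a two-sided test at α = 0.01: z_{α/2} = 2.576.
Power = Φ(δ − 2.576) + Φ(−δ − 2.576) = Φ(-0.196) + Φ(-4.956) = 0.4225 + 0.0000 = 0.4225.

Power ≈ 0.422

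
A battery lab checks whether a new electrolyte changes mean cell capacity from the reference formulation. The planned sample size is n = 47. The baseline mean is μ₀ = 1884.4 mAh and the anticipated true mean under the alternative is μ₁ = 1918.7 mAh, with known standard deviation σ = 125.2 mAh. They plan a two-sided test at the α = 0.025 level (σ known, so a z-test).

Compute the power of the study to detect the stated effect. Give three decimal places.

Standardized effect: d = |μ₁ − μ₀| / σ = |1918.7 − 1884.4| / 125.2 = 0.2740
Noncentrality parameter: δ = d·√n = 0.2740 × √47 = 1.8782
Critical value for a two-sided test at α = 0.025: z_{α/2} = 2.241.
Power = Φ(δ − 2.241) + Φ(−δ − 2.241) = Φ(-0.363) + Φ(-4.120) = 0.3582 + 0.0000 = 0.3582.

Power ≈ 0.358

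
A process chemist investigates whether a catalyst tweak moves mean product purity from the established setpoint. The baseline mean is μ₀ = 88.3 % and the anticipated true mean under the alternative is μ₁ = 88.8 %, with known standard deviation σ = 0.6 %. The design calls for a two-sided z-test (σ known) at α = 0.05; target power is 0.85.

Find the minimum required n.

n = 13

Standardized effect: d = |μ₁ − μ₀| / σ = |88.8 − 88.3| / 0.6 = 0.8333
For power 0.85 need Φ(δ − z_{0.025}) = 0.85, so δ = z_{0.025} + z_{0.15} = 1.960 + 1.036 = 2.996.
(Ignoring the negligible lower-tail rejection probability gives the usual closed-form inversion.)
δ = d·√n ⇒ n = (δ/d)² = (2.996 / 0.8333)² = 12.93.
Rounding up, n = 13.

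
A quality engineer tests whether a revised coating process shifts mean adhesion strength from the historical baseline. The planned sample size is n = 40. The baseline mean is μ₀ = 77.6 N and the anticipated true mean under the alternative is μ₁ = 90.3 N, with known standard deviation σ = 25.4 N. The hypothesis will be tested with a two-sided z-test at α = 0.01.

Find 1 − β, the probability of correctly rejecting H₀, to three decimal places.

Power ≈ 0.721

Standardized effect: d = |μ₁ − μ₀| / σ = |90.3 − 77.6| / 25.4 = 0.5000
Noncentrality parameter: δ = d·√n = 0.5000 × √40 = 3.1623
Critical value for a two-sided test at α = 0.01: z_{α/2} = 2.576.
Power = Φ(δ − 2.576) + Φ(−δ − 2.576) = Φ(0.586) + Φ(-5.738) = 0.7212 + 0.0000 = 0.7212.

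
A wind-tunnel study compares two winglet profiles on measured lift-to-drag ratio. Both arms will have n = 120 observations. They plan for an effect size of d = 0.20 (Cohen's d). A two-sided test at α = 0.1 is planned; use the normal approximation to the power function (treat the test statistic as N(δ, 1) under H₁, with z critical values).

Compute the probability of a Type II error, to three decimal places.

β ≈ 0.537

Noncentrality parameter: δ = d·√(n/2) = 0.20 × √(120/2) = 1.5492
Two-sided α = 0.1 → critical value z_{0.05} = 1.645.
Power = Φ(δ − 1.645) + Φ(−δ − 1.645) = Φ(-0.096) + Φ(-3.194) = 0.4619 + 0.0007 = 0.4626.
Type II error: β = 1 − power = 1 − 0.4626 = 0.5374.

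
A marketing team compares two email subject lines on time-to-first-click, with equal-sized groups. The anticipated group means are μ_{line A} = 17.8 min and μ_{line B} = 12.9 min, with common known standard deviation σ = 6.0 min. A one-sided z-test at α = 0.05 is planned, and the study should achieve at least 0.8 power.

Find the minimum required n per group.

Standardized effect: d = |μ_{line A} − μ_{line B}| / σ = |17.8 − 12.9| / 6.0 = 0.8167
Set Φ(δ − 1.645) = 0.8; then δ − 1.645 = Φ⁻¹(0.8) = 0.842, giving δ = 2.486.
δ = d·√(n/2) ⇒ n = 2(δ/d)² = 2 × (2.486 / 0.8167)² = 18.54.
Rounding up, n = 19 per group.

n = 19 per group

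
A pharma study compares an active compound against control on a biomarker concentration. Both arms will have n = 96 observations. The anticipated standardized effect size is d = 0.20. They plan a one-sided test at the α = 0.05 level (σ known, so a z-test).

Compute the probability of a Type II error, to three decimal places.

Noncentrality parameter: λ = d·√(n/2) = 0.20 × √(96/2) = 1.3856
Critical value for a one-sided test at α = 0.05: z_α = 1.645.
Power = P(Z > 1.645 − λ) = Φ(-0.259) = 0.3977.
Type II error: β = 1 − power = 1 − 0.3977 = 0.6023.

β ≈ 0.602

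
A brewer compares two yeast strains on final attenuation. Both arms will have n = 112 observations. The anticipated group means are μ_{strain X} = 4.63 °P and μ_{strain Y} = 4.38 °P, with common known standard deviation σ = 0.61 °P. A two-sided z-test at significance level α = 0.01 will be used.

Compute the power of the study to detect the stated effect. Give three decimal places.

Standardized effect: d = |μ_{strain X} − μ_{strain Y}| / σ = |4.63 − 4.38| / 0.61 = 0.4098
Noncentrality parameter: δ = d·√(n/2) = 0.4098 × √(112/2) = 3.0669
Two-sided α = 0.01 → critical value z_{0.005} = 2.576.
Power = Φ(δ − 2.576) + Φ(−δ − 2.576) = Φ(0.491) + Φ(-5.643) = 0.6883 + 0.0000 = 0.6883.

Power ≈ 0.688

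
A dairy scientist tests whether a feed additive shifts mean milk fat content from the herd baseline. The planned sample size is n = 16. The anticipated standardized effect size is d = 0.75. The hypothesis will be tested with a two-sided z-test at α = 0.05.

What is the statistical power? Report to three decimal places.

Noncentrality parameter: δ = d·√n = 0.75 × √16 = 3.0000
Critical value for a two-sided test at α = 0.05: z_{α/2} = 1.960.
Power = Φ(δ − 1.960) + Φ(−δ − 1.960) = Φ(1.040) + Φ(-4.960) = 0.8508 + 0.0000 = 0.8508.

Power ≈ 0.851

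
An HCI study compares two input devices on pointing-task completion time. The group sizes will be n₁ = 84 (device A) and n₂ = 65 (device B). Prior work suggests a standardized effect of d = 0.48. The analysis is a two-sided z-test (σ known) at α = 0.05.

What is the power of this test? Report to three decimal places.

Power ≈ 0.828

Noncentrality parameter: δ = d / √(1/n₁ + 1/n₂) = 0.48 / √(1/84 + 1/65) = 2.9057
Two-sided α = 0.05 → critical value z_{0.025} = 1.960.
Power = Φ(δ − 1.960) + Φ(−δ − 1.960) = Φ(0.946) + Φ(-4.866) = 0.8278 + 0.0000 = 0.8278.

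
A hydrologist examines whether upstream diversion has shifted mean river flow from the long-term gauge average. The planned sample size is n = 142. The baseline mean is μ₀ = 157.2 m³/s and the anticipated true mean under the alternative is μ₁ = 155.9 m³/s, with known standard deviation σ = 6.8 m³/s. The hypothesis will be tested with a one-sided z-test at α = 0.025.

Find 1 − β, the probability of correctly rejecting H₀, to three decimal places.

Power ≈ 0.625

Standardized effect: d = |μ₁ − μ₀| / σ = |155.9 − 157.2| / 6.8 = 0.1912
Noncentrality parameter: δ = d·√n = 0.1912 × √142 = 2.2781
Critical value for a one-sided test at α = 0.025: z_α = 1.960.
Power = P(Z > 1.960 − δ) = Φ(0.318) = 0.6248.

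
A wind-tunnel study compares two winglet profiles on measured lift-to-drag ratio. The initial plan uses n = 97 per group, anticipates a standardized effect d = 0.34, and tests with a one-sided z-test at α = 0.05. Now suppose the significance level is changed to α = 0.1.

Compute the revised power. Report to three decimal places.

δ = d·√(n/2) = 0.34 × √(97/2) = 2.3678 (unchanged). New critical value: z_{0.1} = 1.282.
Revised power = Φ(δ − 1.282) = Φ(1.086) = 0.8613.

Power ≈ 0.861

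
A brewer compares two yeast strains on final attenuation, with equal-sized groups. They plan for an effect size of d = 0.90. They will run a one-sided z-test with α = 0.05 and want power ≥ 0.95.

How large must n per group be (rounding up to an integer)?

Set Φ(δ − 1.645) = 0.95; then δ − 1.645 = Φ⁻¹(0.95) = 1.645, giving δ = 3.290.
δ = d·√(n/2) ⇒ n = 2(δ/d)² = 2 × (3.290 / 0.90)² = 26.72.
Round up to the next whole unit.

n = 27 per group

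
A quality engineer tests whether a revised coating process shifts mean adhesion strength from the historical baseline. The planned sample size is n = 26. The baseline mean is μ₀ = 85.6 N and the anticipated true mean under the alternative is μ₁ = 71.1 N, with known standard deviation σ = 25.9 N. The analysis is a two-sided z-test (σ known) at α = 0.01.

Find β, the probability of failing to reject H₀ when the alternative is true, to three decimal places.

β ≈ 0.390

Standardized effect: d = |μ₁ − μ₀| / σ = |71.1 − 85.6| / 25.9 = 0.5598
Noncentrality parameter: δ = d·√n = 0.5598 × √26 = 2.8547
Two-sided α = 0.01 → critical value z_{0.005} = 2.576.
Power = Φ(δ − 2.576) + Φ(−δ − 2.576) = Φ(0.279) + Φ(-5.430) = 0.6098 + 0.0000 = 0.6098.
Type II error: β = 1 − power = 1 − 0.6098 = 0.3902.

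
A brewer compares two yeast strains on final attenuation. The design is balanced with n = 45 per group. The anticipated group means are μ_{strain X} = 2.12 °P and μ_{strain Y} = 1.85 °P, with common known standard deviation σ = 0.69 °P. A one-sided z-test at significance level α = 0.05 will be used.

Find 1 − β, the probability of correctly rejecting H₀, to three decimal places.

Standardized effect: d = |μ_{strain X} − μ_{strain Y}| / σ = |2.12 − 1.85| / 0.69 = 0.3913
Noncentrality parameter: δ = d·√(n/2) = 0.3913 × √(45/2) = 1.8561
Critical value for a one-sided test at α = 0.05: z_α = 1.645.
Power = Φ(δ − 1.645) = Φ(0.211) = 0.5837.

Power ≈ 0.584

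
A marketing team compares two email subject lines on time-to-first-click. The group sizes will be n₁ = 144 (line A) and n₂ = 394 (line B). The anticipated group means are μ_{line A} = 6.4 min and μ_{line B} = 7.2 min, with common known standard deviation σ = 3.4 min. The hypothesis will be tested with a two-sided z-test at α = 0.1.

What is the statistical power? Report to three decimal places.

Power ≈ 0.780

Standardized effect: d = |μ_{line A} − μ_{line B}| / σ = |6.4 − 7.2| / 3.4 = 0.2353
Noncentrality parameter: δ = d / √(1/n₁ + 1/n₂) = 0.2353 / √(1/144 + 1/394) = 2.4163
Critical value for a two-sided test at α = 0.1: z_{α/2} = 1.645.
Power = Φ(δ − 1.645) + Φ(−δ − 1.645) = Φ(0.771) + Φ(-4.061) = 0.7798 + 0.0000 = 0.7798.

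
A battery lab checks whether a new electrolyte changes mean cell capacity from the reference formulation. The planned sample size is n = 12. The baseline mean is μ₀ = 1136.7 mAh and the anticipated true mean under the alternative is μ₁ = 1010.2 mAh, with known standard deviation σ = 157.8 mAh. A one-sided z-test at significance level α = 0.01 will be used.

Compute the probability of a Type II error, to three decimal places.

β ≈ 0.326

Standardized effect: d = |μ₁ − μ₀| / σ = |1010.2 − 1136.7| / 157.8 = 0.8016
Noncentrality parameter: δ = d·√n = 0.8016 × √12 = 2.7770
One-sided α = 0.01 → critical value z_{0.01} = 2.326.
Power = P(Z > 2.326 − δ) = Φ(0.451) = 0.6739.
Type II error: β = 1 − power = 1 − 0.6739 = 0.3261.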